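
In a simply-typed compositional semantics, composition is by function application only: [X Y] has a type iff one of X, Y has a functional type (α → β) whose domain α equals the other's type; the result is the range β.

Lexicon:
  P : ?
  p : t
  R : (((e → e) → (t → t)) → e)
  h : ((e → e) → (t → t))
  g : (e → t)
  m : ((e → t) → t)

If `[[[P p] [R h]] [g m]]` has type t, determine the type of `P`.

(t → (e → (t → t)))

At [[[P p] [R h]] [g m]] (required: t): [g m] is t, which is not a function with range t; hence [[P p] [R h]] is the functor — type (t → t).
At [[P p] [R h]] (required: (t → t)): [R h] is e, which is not a function with range (t → t); hence [P p] is the functor — type (e → (t → t)).
At [P p] (required: (e → (t → t))): p is t, which is not a function with range (e → (t → t)); hence P is the functor — type (t → (e → (t → t))).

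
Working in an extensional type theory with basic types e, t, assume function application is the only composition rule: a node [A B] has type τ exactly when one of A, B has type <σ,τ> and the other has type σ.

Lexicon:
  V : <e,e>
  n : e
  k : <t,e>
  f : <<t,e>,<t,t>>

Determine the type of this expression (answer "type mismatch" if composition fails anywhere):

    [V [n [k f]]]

[k f]: functor f : <<t,e>,<t,t>>, argument k : <t,e>; result <t,t>.
[n [k f]]: e with <t,t> — neither is a function whose domain matches the other; composition fails here.

type mismatch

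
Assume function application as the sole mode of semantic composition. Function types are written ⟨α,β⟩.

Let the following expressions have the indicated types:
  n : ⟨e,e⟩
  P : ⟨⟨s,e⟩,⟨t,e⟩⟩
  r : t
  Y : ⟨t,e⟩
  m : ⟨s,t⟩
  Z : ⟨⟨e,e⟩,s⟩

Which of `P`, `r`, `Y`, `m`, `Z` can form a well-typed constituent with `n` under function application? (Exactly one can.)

Z

P : ⟨⟨s,e⟩,⟨t,e⟩⟩ — n needs e; P needs ⟨s,e⟩; neither fits.
r : t — n needs e; r needs nothing (atomic); neither fits.
Y : ⟨t,e⟩ — n needs e; Y needs t; neither fits.
m : ⟨s,t⟩ — n needs e; m needs s; neither fits.
Z — combines: Z : ⟨⟨e,e⟩,s⟩ takes n : ⟨e,e⟩ as argument, giving s.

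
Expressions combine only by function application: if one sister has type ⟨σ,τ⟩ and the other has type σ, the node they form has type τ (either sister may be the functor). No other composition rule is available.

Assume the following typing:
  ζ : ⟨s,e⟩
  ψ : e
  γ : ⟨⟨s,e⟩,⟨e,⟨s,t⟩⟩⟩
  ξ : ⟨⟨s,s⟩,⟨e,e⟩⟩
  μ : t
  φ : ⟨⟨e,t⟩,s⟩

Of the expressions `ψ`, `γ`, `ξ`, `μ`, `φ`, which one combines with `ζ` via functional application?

ψ : e — neither side's domain matches the other.
γ — combines: γ : ⟨⟨s,e⟩,⟨e,⟨s,t⟩⟩⟩ takes ζ : ⟨s,e⟩ as argument, giving ⟨e,⟨s,t⟩⟩.
ξ : ⟨⟨s,s⟩,⟨e,e⟩⟩ — neither side's domain matches the other.
μ : t — neither side's domain matches the other.
φ : ⟨⟨e,t⟩,s⟩ — neither side's domain matches the other.

γ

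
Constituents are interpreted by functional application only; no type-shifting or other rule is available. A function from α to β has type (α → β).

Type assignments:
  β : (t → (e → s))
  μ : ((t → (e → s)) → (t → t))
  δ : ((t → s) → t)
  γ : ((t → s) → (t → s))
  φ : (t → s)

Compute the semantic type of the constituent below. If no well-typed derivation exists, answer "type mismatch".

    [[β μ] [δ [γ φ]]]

[β μ]: ((t → (e → s)) → (t → t)) applied to (t → (e → s)) yields (t → t).
[γ φ]: ((t → s) → (t → s)) applied to (t → s) yields (t → s).
[δ [γ φ]]: ((t → s) → t) applied to (t → s) yields t.
[[β μ] [δ [γ φ]]]: (t → t) applied to t yields t.

t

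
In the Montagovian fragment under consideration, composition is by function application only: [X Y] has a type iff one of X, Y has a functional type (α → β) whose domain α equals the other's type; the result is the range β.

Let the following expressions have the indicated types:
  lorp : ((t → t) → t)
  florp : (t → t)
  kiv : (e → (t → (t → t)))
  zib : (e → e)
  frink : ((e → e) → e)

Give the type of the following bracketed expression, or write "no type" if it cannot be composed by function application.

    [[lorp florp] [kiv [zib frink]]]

(t → t)

[lorp florp]: functor lorp : ((t → t) → t), argument florp : (t → t); result t.
[zib frink]: functor frink : ((e → e) → e), argument zib : (e → e); result e.
[kiv [zib frink]]: functor kiv : (e → (t → (t → t))), argument [zib frink] : e; result (t → (t → t)).
[[lorp florp] [kiv [zib frink]]]: functor [kiv [zib frink]] : (t → (t → t)), argument [lorp florp] : t; result (t → t).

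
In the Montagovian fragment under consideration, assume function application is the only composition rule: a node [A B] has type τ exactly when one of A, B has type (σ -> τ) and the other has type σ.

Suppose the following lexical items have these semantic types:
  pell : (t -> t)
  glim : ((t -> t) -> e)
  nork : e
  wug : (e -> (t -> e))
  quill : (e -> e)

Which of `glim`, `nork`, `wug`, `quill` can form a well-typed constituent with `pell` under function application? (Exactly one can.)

glim — combines: glim : ((t -> t) -> e) takes pell : (t -> t) as argument, giving e.
nork : e — neither side's domain matches the other.
wug : (e -> (t -> e)) — neither side's domain matches the other.
quill : (e -> e) — neither side's domain matches the other.

glim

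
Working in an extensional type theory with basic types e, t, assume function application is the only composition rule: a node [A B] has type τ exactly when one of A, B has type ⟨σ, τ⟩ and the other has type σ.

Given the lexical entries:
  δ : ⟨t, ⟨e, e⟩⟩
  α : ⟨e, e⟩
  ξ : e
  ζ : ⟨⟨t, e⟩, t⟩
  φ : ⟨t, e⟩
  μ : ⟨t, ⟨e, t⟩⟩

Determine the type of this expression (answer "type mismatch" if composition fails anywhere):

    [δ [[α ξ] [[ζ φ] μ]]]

⟨e, e⟩

[α ξ]: ⟨e, e⟩ applied to e yields e.
[ζ φ]: ⟨⟨t, e⟩, t⟩ applied to ⟨t, e⟩ yields t.
[[ζ φ] μ]: ⟨t, ⟨e, t⟩⟩ applied to t yields ⟨e, t⟩.
[[α ξ] [[ζ φ] μ]]: ⟨e, t⟩ applied to e yields t.
[δ [[α ξ] [[ζ φ] μ]]]: ⟨t, ⟨e, e⟩⟩ applied to t yields ⟨e, e⟩.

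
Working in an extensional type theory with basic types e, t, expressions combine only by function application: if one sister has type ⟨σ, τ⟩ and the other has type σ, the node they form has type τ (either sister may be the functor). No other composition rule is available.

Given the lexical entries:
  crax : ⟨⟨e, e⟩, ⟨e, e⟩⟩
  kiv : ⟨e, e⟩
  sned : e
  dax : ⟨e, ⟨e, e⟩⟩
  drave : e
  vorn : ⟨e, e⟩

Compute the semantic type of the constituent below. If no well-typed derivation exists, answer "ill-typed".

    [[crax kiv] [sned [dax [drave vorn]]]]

e

[crax kiv]: crax is ⟨⟨e, e⟩, ⟨e, e⟩⟩, kiv is ⟨e, e⟩; result ⟨e, e⟩.
[drave vorn]: vorn is ⟨e, e⟩, drave is e; result e.
[dax [drave vorn]]: dax is ⟨e, ⟨e, e⟩⟩, [drave vorn] is e; result ⟨e, e⟩.
[sned [dax [drave vorn]]]: [dax [drave vorn]] is ⟨e, e⟩, sned is e; result e.
[[crax kiv] [sned [dax [drave vorn]]]]: [crax kiv] is ⟨e, e⟩, [sned [dax [drave vorn]]] is e; result e.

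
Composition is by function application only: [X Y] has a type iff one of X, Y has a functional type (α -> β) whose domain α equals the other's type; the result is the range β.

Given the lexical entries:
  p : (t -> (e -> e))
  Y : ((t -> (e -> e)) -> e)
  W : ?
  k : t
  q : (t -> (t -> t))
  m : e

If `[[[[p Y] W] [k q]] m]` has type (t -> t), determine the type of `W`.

At [[[[p Y] W] [k q]] m] (required: (t -> t)): m is e, which is not a function with range (t -> t); hence [[[p Y] W] [k q]] is the functor — type (e -> (t -> t)).
At [[[p Y] W] [k q]] (required: (e -> (t -> t))): [k q] is (t -> t), which is not a function with range (e -> (t -> t)); hence [[p Y] W] is the functor — type ((t -> t) -> (e -> (t -> t))).
At [[p Y] W] (required: ((t -> t) -> (e -> (t -> t)))): [p Y] is e, which is not a function with range ((t -> t) -> (e -> (t -> t))); hence W is the functor — type (e -> ((t -> t) -> (e -> (t -> t)))).

(e -> ((t -> t) -> (e -> (t -> t))))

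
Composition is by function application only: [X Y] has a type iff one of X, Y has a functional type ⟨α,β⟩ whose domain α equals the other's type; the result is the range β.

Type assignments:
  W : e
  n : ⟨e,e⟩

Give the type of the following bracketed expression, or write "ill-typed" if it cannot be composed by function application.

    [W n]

At [W n], n : ⟨e,e⟩ takes W : e, giving e.

e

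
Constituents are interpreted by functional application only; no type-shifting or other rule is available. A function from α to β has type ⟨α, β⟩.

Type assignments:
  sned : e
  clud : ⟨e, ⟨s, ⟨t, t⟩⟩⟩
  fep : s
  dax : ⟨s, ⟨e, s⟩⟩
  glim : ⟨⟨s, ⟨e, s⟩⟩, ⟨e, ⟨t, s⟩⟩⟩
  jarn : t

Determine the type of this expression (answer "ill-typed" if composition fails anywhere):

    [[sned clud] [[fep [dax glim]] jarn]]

[sned clud]: ⟨e, ⟨s, ⟨t, t⟩⟩⟩ applied to e yields ⟨s, ⟨t, t⟩⟩.
[dax glim]: ⟨⟨s, ⟨e, s⟩⟩, ⟨e, ⟨t, s⟩⟩⟩ applied to ⟨s, ⟨e, s⟩⟩ yields ⟨e, ⟨t, s⟩⟩.
At [fep [dax glim]]: neither s nor ⟨e, ⟨t, s⟩⟩ can take the other as argument; the node is ill-typed.

ill-typed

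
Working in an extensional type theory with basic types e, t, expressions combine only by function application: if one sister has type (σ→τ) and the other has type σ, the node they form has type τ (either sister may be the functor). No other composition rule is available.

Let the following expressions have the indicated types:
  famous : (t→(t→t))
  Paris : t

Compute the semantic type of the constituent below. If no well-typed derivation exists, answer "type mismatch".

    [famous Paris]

[famous Paris]: (t→(t→t)) applied to t yields (t→t).

(t→t)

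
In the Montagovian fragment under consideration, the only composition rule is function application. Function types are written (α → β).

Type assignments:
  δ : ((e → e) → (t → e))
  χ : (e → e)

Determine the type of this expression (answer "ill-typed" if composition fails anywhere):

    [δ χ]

[δ χ] — δ of type ((e → e) → (t → e)) combines with χ of type (e → e): type (t → e).

(t → e)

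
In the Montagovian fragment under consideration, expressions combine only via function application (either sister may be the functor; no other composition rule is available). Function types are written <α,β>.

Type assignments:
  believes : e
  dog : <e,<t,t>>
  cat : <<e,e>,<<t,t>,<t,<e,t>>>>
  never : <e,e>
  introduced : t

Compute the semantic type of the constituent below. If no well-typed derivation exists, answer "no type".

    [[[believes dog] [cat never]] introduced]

[believes dog]: functor dog : <e,<t,t>>, argument believes : e; result <t,t>.
[cat never]: functor cat : <<e,e>,<<t,t>,<t,<e,t>>>>, argument never : <e,e>; result <<t,t>,<t,<e,t>>>.
[[believes dog] [cat never]]: functor [cat never] : <<t,t>,<t,<e,t>>>, argument [believes dog] : <t,t>; result <t,<e,t>>.
[[[believes dog] [cat never]] introduced]: functor [[believes dog] [cat never]] : <t,<e,t>>, argument introduced : t; result <e,t>.

<e,t>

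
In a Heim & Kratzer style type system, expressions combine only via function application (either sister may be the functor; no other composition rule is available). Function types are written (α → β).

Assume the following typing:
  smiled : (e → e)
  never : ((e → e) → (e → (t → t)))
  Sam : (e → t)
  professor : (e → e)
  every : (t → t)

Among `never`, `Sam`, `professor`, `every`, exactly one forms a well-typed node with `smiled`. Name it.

never

never — combines: never : ((e → e) → (e → (t → t))) takes smiled : (e → e) as argument, giving (e → (t → t)).
Sam : (e → t) — smiled needs e; Sam needs e; neither fits.
professor : (e → e) — smiled needs e; professor needs e; neither fits.
every : (t → t) — smiled needs e; every needs t; neither fits.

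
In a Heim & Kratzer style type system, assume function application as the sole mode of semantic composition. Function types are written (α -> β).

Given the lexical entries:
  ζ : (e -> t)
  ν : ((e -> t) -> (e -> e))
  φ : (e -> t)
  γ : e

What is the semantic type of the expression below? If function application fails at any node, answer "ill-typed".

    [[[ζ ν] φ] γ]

[ζ ν] — ν of type ((e -> t) -> (e -> e)) combines with ζ of type (e -> t): type (e -> e).
[[ζ ν] φ]: (e -> e) with (e -> t) — neither is a function whose domain matches the other; composition fails here.

ill-typed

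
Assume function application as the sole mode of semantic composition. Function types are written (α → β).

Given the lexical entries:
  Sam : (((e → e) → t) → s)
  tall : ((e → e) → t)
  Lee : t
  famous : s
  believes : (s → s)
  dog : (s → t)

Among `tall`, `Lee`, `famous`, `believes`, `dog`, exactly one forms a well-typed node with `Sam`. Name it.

tall — combines: Sam : (((e → e) → t) → s) takes tall : ((e → e) → t) as argument, giving s.
Lee : t — no; Sam wants ((e → e) → t), and Lee wants nothing (atomic).
famous : s — no; Sam wants ((e → e) → t), and famous wants nothing (atomic).
believes : (s → s) — no; Sam wants ((e → e) → t), and believes wants s.
dog : (s → t) — no; Sam wants ((e → e) → t), and dog wants s.

tall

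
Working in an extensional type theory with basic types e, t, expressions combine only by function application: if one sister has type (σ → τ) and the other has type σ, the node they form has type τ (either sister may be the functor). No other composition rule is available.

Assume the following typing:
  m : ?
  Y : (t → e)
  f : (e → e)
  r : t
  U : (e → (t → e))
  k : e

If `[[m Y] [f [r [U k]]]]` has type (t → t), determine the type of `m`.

((t → e) → (e → (t → t)))

For [[m Y] [f [r [U k]]]] to have type (t → t) with [f [r [U k]]] of type e, [m Y] must be the function: [m Y] : (e → (t → t)).
For [m Y] to have type (e → (t → t)) with Y of type (t → e), m must be the function: m : ((t → e) → (e → (t → t))).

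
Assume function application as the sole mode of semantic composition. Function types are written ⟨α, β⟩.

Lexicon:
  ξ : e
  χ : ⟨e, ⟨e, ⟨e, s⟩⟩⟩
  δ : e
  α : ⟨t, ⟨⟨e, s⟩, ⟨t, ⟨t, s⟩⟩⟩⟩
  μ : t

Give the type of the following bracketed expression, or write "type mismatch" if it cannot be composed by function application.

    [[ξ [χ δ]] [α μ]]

At [χ δ], χ : ⟨e, ⟨e, ⟨e, s⟩⟩⟩ takes δ : e, giving ⟨e, ⟨e, s⟩⟩.
At [ξ [χ δ]], [χ δ] : ⟨e, ⟨e, s⟩⟩ takes ξ : e, giving ⟨e, s⟩.
At [α μ], α : ⟨t, ⟨⟨e, s⟩, ⟨t, ⟨t, s⟩⟩⟩⟩ takes μ : t, giving ⟨⟨e, s⟩, ⟨t, ⟨t, s⟩⟩⟩.
At [[ξ [χ δ]] [α μ]], [α μ] : ⟨⟨e, s⟩, ⟨t, ⟨t, s⟩⟩⟩ takes [ξ [χ δ]] : ⟨e, s⟩, giving ⟨t, ⟨t, s⟩⟩.

⟨t, ⟨t, s⟩⟩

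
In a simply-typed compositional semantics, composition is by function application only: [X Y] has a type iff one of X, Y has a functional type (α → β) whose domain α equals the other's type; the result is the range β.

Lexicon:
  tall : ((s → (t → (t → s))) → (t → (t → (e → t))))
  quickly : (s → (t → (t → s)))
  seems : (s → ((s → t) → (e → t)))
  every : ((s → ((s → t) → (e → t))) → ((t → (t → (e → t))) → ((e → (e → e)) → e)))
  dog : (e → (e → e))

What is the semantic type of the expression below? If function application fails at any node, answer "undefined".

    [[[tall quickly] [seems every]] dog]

[tall quickly]: functor tall : ((s → (t → (t → s))) → (t → (t → (e → t)))), argument quickly : (s → (t → (t → s))); result (t → (t → (e → t))).
[seems every]: functor every : ((s → ((s → t) → (e → t))) → ((t → (t → (e → t))) → ((e → (e → e)) → e))), argument seems : (s → ((s → t) → (e → t))); result ((t → (t → (e → t))) → ((e → (e → e)) → e)).
[[tall quickly] [seems every]]: functor [seems every] : ((t → (t → (e → t))) → ((e → (e → e)) → e)), argument [tall quickly] : (t → (t → (e → t))); result ((e → (e → e)) → e).
[[[tall quickly] [seems every]] dog]: functor [[tall quickly] [seems every]] : ((e → (e → e)) → e), argument dog : (e → (e → e)); result e.

e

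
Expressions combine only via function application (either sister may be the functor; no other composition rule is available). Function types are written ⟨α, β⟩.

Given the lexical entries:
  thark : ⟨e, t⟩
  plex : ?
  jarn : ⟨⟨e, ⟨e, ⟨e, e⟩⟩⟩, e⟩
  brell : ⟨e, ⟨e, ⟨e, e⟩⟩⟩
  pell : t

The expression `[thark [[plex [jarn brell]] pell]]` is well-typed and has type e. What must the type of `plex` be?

⟨e, ⟨t, ⟨⟨e, t⟩, e⟩⟩⟩

[thark [[plex [jarn brell]] pell]] is required to be e. thark : ⟨e, t⟩ cannot yield e as functor, so [[plex [jarn brell]] pell] : ⟨⟨e, t⟩, e⟩.
[[plex [jarn brell]] pell] is required to be ⟨⟨e, t⟩, e⟩. pell : t cannot yield ⟨⟨e, t⟩, e⟩ as functor, so [plex [jarn brell]] : ⟨t, ⟨⟨e, t⟩, e⟩⟩.
[plex [jarn brell]] is required to be ⟨t, ⟨⟨e, t⟩, e⟩⟩. [jarn brell] : e cannot yield ⟨t, ⟨⟨e, t⟩, e⟩⟩ as functor, so plex : ⟨e, ⟨t, ⟨⟨e, t⟩, e⟩⟩⟩.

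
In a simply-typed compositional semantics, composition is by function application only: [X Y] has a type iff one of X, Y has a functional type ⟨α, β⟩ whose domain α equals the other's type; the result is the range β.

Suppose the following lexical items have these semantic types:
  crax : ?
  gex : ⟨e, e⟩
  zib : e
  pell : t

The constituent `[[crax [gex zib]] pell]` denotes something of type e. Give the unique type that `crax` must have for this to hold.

⟨e, ⟨t, e⟩⟩

At [[crax [gex zib]] pell] (required: e): pell is t, which is not a function with range e; hence [crax [gex zib]] is the functor — type ⟨t, e⟩.
At [crax [gex zib]] (required: ⟨t, e⟩): [gex zib] is e, which is not a function with range ⟨t, e⟩; hence crax is the functor — type ⟨e, ⟨t, e⟩⟩.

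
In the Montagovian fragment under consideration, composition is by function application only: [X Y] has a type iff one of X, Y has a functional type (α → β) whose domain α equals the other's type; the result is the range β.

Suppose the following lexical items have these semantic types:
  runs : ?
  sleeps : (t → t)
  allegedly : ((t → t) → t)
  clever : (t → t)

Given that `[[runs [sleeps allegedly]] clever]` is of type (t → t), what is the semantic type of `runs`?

(t → ((t → t) → (t → t)))

[[runs [sleeps allegedly]] clever] must have type (t → t). The sister clever has type (t → t); that is not a function onto (t → t), so [runs [sleeps allegedly]] must be the functor, of type ((t → t) → (t → t)).
[runs [sleeps allegedly]] must have type ((t → t) → (t → t)). The sister [sleeps allegedly] has type t; that is not a function onto ((t → t) → (t → t)), so runs must be the functor, of type (t → ((t → t) → (t → t))).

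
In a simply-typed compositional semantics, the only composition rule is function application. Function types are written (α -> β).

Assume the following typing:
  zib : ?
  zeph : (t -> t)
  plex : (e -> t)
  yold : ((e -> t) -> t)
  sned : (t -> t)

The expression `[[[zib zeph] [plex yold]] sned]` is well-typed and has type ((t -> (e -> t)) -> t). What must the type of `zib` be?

At [[[zib zeph] [plex yold]] sned] (required: ((t -> (e -> t)) -> t)): sned is (t -> t), which is not a function with range ((t -> (e -> t)) -> t); hence [[zib zeph] [plex yold]] is the functor — type ((t -> t) -> ((t -> (e -> t)) -> t)).
At [[zib zeph] [plex yold]] (required: ((t -> t) -> ((t -> (e -> t)) -> t))): [plex yold] is t, which is not a function with range ((t -> t) -> ((t -> (e -> t)) -> t)); hence [zib zeph] is the functor — type (t -> ((t -> t) -> ((t -> (e -> t)) -> t))).
At [zib zeph] (required: (t -> ((t -> t) -> ((t -> (e -> t)) -> t)))): zeph is (t -> t), which is not a function with range (t -> ((t -> t) -> ((t -> (e -> t)) -> t))); hence zib is the functor — type ((t -> t) -> (t -> ((t -> t) -> ((t -> (e -> t)) -> t)))).

((t -> t) -> (t -> ((t -> t) -> ((t -> (e -> t)) -> t))))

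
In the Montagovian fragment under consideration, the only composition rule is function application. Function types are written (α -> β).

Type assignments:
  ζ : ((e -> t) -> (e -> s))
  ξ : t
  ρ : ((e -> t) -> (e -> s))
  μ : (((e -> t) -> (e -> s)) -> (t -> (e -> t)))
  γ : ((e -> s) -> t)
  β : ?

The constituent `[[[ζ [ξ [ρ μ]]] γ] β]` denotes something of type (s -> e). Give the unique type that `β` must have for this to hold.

(t -> (s -> e))

For [[[ζ [ξ [ρ μ]]] γ] β] to have type (s -> e) with [[ζ [ξ [ρ μ]]] γ] of type t, β must be the function: β : (t -> (s -> e)).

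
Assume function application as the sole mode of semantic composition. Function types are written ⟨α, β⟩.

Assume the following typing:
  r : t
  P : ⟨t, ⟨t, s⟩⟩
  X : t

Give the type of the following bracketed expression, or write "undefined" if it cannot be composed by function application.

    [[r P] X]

s

[r P]: P is ⟨t, ⟨t, s⟩⟩, r is t; result ⟨t, s⟩.
[[r P] X]: [r P] is ⟨t, s⟩, X is t; result s.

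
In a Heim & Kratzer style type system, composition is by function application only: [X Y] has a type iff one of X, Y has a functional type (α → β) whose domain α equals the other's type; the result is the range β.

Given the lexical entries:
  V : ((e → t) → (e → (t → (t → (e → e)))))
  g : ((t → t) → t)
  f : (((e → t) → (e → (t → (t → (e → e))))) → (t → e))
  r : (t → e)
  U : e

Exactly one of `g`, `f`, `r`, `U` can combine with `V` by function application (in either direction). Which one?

f

g : ((t → t) → t) — neither side's domain matches the other.
f — combines: f : (((e → t) → (e → (t → (t → (e → e))))) → (t → e)) takes V : ((e → t) → (e → (t → (t → (e → e))))) as argument, giving (t → e).
r : (t → e) — neither side's domain matches the other.
U : e — neither side's domain matches the other.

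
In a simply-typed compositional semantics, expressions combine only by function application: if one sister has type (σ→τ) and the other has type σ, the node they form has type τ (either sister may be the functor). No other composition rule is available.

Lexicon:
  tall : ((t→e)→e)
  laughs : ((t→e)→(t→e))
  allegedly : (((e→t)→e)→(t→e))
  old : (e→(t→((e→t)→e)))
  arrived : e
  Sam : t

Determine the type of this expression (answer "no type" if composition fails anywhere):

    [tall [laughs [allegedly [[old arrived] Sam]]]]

e

[old arrived]: old is (e→(t→((e→t)→e))), arrived is e; result (t→((e→t)→e)).
[[old arrived] Sam]: [old arrived] is (t→((e→t)→e)), Sam is t; result ((e→t)→e).
[allegedly [[old arrived] Sam]]: allegedly is (((e→t)→e)→(t→e)), [[old arrived] Sam] is ((e→t)→e); result (t→e).
[laughs [allegedly [[old arrived] Sam]]]: laughs is ((t→e)→(t→e)), [allegedly [[old arrived] Sam]] is (t→e); result (t→e).
[tall [laughs [allegedly [[old arrived] Sam]]]]: tall is ((t→e)→e), [laughs [allegedly [[old arrived] Sam]]] is (t→e); result e.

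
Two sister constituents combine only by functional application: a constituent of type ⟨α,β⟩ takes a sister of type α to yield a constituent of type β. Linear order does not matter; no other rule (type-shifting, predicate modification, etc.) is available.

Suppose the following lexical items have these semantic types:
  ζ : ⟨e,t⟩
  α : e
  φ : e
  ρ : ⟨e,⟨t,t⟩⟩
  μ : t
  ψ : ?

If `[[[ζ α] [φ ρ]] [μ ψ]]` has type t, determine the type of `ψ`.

[[[ζ α] [φ ρ]] [μ ψ]] is required to be t. [[ζ α] [φ ρ]] : t cannot yield t as functor, so [μ ψ] : ⟨t,t⟩.
[μ ψ] is required to be ⟨t,t⟩. μ : t cannot yield ⟨t,t⟩ as functor, so ψ : ⟨t,⟨t,t⟩⟩.

⟨t,⟨t,t⟩⟩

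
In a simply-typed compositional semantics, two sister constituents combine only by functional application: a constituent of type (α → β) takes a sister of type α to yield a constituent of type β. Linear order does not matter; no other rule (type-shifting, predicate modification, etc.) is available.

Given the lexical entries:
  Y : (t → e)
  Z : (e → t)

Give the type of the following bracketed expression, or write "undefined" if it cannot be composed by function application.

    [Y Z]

[Y Z]: (t → e) with (e → t) — neither is a function whose domain matches the other; composition fails here.

undefined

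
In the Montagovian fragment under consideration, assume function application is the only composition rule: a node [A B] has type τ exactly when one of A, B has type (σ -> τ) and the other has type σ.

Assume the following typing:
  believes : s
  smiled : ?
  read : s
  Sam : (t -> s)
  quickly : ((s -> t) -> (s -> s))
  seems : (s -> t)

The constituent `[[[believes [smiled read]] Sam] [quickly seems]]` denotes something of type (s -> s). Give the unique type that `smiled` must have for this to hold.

At [[[believes [smiled read]] Sam] [quickly seems]] (required: (s -> s)): [quickly seems] is (s -> s), which is not a function with range (s -> s); hence [[believes [smiled read]] Sam] is the functor — type ((s -> s) -> (s -> s)).
At [[believes [smiled read]] Sam] (required: ((s -> s) -> (s -> s))): Sam is (t -> s), which is not a function with range ((s -> s) -> (s -> s)); hence [believes [smiled read]] is the functor — type ((t -> s) -> ((s -> s) -> (s -> s))).
At [believes [smiled read]] (required: ((t -> s) -> ((s -> s) -> (s -> s)))): believes is s, which is not a function with range ((t -> s) -> ((s -> s) -> (s -> s))); hence [smiled read] is the functor — type (s -> ((t -> s) -> ((s -> s) -> (s -> s)))).
At [smiled read] (required: (s -> ((t -> s) -> ((s -> s) -> (s -> s))))): read is s, which is not a function with range (s -> ((t -> s) -> ((s -> s) -> (s -> s)))); hence smiled is the functor — type (s -> (s -> ((t -> s) -> ((s -> s) -> (s -> s))))).

(s -> (s -> ((t -> s) -> ((s -> s) -> (s -> s)))))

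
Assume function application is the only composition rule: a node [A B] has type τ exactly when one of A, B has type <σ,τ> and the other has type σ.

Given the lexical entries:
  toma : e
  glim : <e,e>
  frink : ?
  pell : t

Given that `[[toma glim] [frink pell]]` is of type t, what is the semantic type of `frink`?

<t,<e,t>>

At [[toma glim] [frink pell]] (required: t): [toma glim] is e, which is not a function with range t; hence [frink pell] is the functor — type <e,t>.
At [frink pell] (required: <e,t>): pell is t, which is not a function with range <e,t>; hence frink is the functor — type <t,<e,t>>.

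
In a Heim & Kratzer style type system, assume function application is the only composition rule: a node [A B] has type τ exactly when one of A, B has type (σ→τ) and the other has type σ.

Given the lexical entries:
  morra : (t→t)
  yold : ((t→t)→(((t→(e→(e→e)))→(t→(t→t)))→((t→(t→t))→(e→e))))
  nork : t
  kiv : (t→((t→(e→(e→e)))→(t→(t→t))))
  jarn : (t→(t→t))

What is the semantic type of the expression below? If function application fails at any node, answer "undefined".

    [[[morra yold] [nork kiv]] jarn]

[morra yold]: ((t→t)→(((t→(e→(e→e)))→(t→(t→t)))→((t→(t→t))→(e→e)))) applied to (t→t) yields (((t→(e→(e→e)))→(t→(t→t)))→((t→(t→t))→(e→e))).
[nork kiv]: (t→((t→(e→(e→e)))→(t→(t→t)))) applied to t yields ((t→(e→(e→e)))→(t→(t→t))).
[[morra yold] [nork kiv]]: (((t→(e→(e→e)))→(t→(t→t)))→((t→(t→t))→(e→e))) applied to ((t→(e→(e→e)))→(t→(t→t))) yields ((t→(t→t))→(e→e)).
[[[morra yold] [nork kiv]] jarn]: ((t→(t→t))→(e→e)) applied to (t→(t→t)) yields (e→e).

(e→e)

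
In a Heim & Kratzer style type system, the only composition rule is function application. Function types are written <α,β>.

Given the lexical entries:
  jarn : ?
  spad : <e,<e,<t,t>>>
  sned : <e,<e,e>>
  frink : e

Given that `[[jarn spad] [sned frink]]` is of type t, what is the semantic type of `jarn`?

At [[jarn spad] [sned frink]] (required: t): [sned frink] is <e,e>, which is not a function with range t; hence [jarn spad] is the functor — type <<e,e>,t>.
At [jarn spad] (required: <<e,e>,t>): spad is <e,<e,<t,t>>>, which is not a function with range <<e,e>,t>; hence jarn is the functor — type <<e,<e,<t,t>>>,<<e,e>,t>>.

<<e,<e,<t,t>>>,<<e,e>,t>>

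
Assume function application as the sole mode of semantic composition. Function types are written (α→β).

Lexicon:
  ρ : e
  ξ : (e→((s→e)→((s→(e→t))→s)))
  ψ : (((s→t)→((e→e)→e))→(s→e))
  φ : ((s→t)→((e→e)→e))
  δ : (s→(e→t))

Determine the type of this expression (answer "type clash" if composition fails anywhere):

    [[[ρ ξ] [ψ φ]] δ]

[ρ ξ] — ξ of type (e→((s→e)→((s→(e→t))→s))) combines with ρ of type e: type ((s→e)→((s→(e→t))→s)).
[ψ φ] — ψ of type (((s→t)→((e→e)→e))→(s→e)) combines with φ of type ((s→t)→((e→e)→e)): type (s→e).
[[ρ ξ] [ψ φ]] — [ρ ξ] of type ((s→e)→((s→(e→t))→s)) combines with [ψ φ] of type (s→e): type ((s→(e→t))→s).
[[[ρ ξ] [ψ φ]] δ] — [[ρ ξ] [ψ φ]] of type ((s→(e→t))→s) combines with δ of type (s→(e→t)): type s.

s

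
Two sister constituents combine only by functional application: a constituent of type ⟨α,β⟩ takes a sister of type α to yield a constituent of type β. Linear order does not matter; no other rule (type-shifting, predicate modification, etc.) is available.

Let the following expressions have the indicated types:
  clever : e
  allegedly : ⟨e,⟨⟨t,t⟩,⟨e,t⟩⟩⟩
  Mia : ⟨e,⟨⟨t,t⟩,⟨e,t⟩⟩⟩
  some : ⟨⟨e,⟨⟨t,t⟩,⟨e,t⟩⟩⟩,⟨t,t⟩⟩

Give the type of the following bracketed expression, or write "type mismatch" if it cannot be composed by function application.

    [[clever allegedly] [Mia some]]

[clever allegedly] — allegedly of type ⟨e,⟨⟨t,t⟩,⟨e,t⟩⟩⟩ combines with clever of type e: type ⟨⟨t,t⟩,⟨e,t⟩⟩.
[Mia some] — some of type ⟨⟨e,⟨⟨t,t⟩,⟨e,t⟩⟩⟩,⟨t,t⟩⟩ combines with Mia of type ⟨e,⟨⟨t,t⟩,⟨e,t⟩⟩⟩: type ⟨t,t⟩.
[[clever allegedly] [Mia some]] — [clever allegedly] of type ⟨⟨t,t⟩,⟨e,t⟩⟩ combines with [Mia some] of type ⟨t,t⟩: type ⟨e,t⟩.

⟨e,t⟩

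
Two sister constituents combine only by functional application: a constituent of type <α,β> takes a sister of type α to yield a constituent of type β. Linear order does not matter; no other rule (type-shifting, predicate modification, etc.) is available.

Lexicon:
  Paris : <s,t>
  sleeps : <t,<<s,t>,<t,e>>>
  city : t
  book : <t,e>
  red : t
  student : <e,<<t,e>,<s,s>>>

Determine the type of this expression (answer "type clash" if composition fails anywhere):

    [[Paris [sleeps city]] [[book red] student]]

<s,s>

[sleeps city]: functor sleeps : <t,<<s,t>,<t,e>>>, argument city : t; result <<s,t>,<t,e>>.
[Paris [sleeps city]]: functor [sleeps city] : <<s,t>,<t,e>>, argument Paris : <s,t>; result <t,e>.
[book red]: functor book : <t,e>, argument red : t; result e.
[[book red] student]: functor student : <e,<<t,e>,<s,s>>>, argument [book red] : e; result <<t,e>,<s,s>>.
[[Paris [sleeps city]] [[book red] student]]: functor [[book red] student] : <<t,e>,<s,s>>, argument [Paris [sleeps city]] : <t,e>; result <s,s>.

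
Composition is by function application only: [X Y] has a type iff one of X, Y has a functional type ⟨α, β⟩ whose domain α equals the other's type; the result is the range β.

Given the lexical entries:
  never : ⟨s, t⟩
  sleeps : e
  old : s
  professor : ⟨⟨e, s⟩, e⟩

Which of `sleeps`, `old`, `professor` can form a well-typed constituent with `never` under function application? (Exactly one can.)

old

sleeps : e — no; never wants s, and sleeps wants nothing (atomic).
old — combines: never : ⟨s, t⟩ takes old : s as argument, giving t.
professor : ⟨⟨e, s⟩, e⟩ — no; never wants s, and professor wants ⟨e, s⟩.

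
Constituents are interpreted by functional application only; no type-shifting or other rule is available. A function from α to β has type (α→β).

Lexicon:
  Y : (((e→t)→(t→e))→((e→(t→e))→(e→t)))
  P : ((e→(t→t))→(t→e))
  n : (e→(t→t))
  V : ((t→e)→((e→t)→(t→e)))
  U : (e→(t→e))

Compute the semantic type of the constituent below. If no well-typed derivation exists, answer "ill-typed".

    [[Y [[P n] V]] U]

(e→t)

At [P n], P : ((e→(t→t))→(t→e)) takes n : (e→(t→t)), giving (t→e).
At [[P n] V], V : ((t→e)→((e→t)→(t→e))) takes [P n] : (t→e), giving ((e→t)→(t→e)).
At [Y [[P n] V]], Y : (((e→t)→(t→e))→((e→(t→e))→(e→t))) takes [[P n] V] : ((e→t)→(t→e)), giving ((e→(t→e))→(e→t)).
At [[Y [[P n] V]] U], [Y [[P n] V]] : ((e→(t→e))→(e→t)) takes U : (e→(t→e)), giving (e→t).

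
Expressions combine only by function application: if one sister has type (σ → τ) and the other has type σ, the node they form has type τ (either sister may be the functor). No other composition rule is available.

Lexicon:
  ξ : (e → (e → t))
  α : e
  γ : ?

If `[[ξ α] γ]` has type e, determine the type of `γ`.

[[ξ α] γ] is required to be e. [ξ α] : (e → t) cannot yield e as functor, so γ : ((e → t) → e).

((e → t) → e)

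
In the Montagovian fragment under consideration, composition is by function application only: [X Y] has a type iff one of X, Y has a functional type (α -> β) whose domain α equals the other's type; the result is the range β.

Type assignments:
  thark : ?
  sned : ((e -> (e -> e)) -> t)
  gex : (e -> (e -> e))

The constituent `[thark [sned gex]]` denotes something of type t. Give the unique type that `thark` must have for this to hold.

For [thark [sned gex]] to have type t with [sned gex] of type t, thark must be the function: thark : (t -> t).

(t -> t)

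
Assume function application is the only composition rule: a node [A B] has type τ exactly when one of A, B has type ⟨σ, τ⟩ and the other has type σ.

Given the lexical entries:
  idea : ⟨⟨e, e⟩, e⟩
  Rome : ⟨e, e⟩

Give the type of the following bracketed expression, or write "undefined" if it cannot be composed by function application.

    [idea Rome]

e

[idea Rome]: ⟨⟨e, e⟩, e⟩ applied to ⟨e, e⟩ yields e.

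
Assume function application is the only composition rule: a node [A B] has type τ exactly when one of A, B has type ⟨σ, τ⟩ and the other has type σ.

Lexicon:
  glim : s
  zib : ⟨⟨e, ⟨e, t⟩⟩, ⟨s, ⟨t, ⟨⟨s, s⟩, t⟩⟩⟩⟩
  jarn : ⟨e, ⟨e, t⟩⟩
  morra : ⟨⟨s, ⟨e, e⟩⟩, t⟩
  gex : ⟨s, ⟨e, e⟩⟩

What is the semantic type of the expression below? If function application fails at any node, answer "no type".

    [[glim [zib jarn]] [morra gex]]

[zib jarn]: functor zib : ⟨⟨e, ⟨e, t⟩⟩, ⟨s, ⟨t, ⟨⟨s, s⟩, t⟩⟩⟩⟩, argument jarn : ⟨e, ⟨e, t⟩⟩; result ⟨s, ⟨t, ⟨⟨s, s⟩, t⟩⟩⟩.
[glim [zib jarn]]: functor [zib jarn] : ⟨s, ⟨t, ⟨⟨s, s⟩, t⟩⟩⟩, argument glim : s; result ⟨t, ⟨⟨s, s⟩, t⟩⟩.
[morra gex]: functor morra : ⟨⟨s, ⟨e, e⟩⟩, t⟩, argument gex : ⟨s, ⟨e, e⟩⟩; result t.
[[glim [zib jarn]] [morra gex]]: functor [glim [zib jarn]] : ⟨t, ⟨⟨s, s⟩, t⟩⟩, argument [morra gex] : t; result ⟨⟨s, s⟩, t⟩.

⟨⟨s, s⟩, t⟩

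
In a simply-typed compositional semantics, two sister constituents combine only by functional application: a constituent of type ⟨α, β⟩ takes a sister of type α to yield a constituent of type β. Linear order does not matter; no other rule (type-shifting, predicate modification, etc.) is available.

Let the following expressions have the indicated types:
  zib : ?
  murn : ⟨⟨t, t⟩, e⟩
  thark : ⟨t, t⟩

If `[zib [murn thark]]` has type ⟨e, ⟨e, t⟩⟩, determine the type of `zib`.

⟨e, ⟨e, ⟨e, t⟩⟩⟩

[zib [murn thark]] must have type ⟨e, ⟨e, t⟩⟩. The sister [murn thark] has type e; that is not a function onto ⟨e, ⟨e, t⟩⟩, so zib must be the functor, of type ⟨e, ⟨e, ⟨e, t⟩⟩⟩.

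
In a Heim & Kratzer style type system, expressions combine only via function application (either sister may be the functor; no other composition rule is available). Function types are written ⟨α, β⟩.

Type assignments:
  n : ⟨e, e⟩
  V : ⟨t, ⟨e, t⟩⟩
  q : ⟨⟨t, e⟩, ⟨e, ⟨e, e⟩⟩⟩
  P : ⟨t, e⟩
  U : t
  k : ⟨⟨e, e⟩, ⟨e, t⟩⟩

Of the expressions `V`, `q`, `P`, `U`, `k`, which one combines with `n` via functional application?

k

V : ⟨t, ⟨e, t⟩⟩ — n needs e; V needs t; neither fits.
q : ⟨⟨t, e⟩, ⟨e, ⟨e, e⟩⟩⟩ — n needs e; q needs ⟨t, e⟩; neither fits.
P : ⟨t, e⟩ — n needs e; P needs t; neither fits.
U : t — n needs e; U needs nothing (atomic); neither fits.
k — combines: k : ⟨⟨e, e⟩, ⟨e, t⟩⟩ takes n : ⟨e, e⟩ as argument, giving ⟨e, t⟩.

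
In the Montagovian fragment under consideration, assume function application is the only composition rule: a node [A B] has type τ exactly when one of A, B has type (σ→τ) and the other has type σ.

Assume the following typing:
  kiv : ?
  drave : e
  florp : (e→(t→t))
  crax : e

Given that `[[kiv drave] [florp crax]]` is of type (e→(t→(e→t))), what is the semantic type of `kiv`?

At [[kiv drave] [florp crax]] (required: (e→(t→(e→t)))): [florp crax] is (t→t), which is not a function with range (e→(t→(e→t))); hence [kiv drave] is the functor — type ((t→t)→(e→(t→(e→t)))).
At [kiv drave] (required: ((t→t)→(e→(t→(e→t))))): drave is e, which is not a function with range ((t→t)→(e→(t→(e→t)))); hence kiv is the functor — type (e→((t→t)→(e→(t→(e→t))))).

(e→((t→t)→(e→(t→(e→t)))))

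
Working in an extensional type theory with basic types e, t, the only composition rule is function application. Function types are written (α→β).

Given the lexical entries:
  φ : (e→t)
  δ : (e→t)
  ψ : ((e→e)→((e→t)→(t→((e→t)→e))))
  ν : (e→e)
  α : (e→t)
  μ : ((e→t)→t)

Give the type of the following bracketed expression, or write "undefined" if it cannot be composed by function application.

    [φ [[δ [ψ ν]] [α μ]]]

e

[ψ ν]: ψ is ((e→e)→((e→t)→(t→((e→t)→e)))), ν is (e→e); result ((e→t)→(t→((e→t)→e))).
[δ [ψ ν]]: [ψ ν] is ((e→t)→(t→((e→t)→e))), δ is (e→t); result (t→((e→t)→e)).
[α μ]: μ is ((e→t)→t), α is (e→t); result t.
[[δ [ψ ν]] [α μ]]: [δ [ψ ν]] is (t→((e→t)→e)), [α μ] is t; result ((e→t)→e).
[φ [[δ [ψ ν]] [α μ]]]: [[δ [ψ ν]] [α μ]] is ((e→t)→e), φ is (e→t); result e.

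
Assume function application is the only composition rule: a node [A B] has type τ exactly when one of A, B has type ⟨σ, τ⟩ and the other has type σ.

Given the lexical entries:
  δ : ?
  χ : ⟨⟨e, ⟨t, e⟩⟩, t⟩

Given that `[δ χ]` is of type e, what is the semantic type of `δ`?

⟨⟨⟨e, ⟨t, e⟩⟩, t⟩, e⟩

For [δ χ] to have type e with χ of type ⟨⟨e, ⟨t, e⟩⟩, t⟩, δ must be the function: δ : ⟨⟨⟨e, ⟨t, e⟩⟩, t⟩, e⟩.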